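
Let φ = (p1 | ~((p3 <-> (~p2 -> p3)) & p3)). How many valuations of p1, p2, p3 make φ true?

6

p1  p2  p3  |  φ
T   T   T   |  T
T   T   F   |  T
T   F   T   |  T
T   F   F   |  T
F   T   T   |  F
F   T   F   |  T
F   F   T   |  F
F   F   F   |  T
The formula is true on 6 of the 8 rows.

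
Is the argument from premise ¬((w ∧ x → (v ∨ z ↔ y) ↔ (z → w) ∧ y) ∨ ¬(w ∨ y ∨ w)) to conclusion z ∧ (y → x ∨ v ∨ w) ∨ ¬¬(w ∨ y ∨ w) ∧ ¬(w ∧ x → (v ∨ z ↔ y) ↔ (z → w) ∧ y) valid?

yes

x  y  z  w  v  |  φ  ψ
1  1  1  1  1  |  0  1
1  1  1  1  0  |  0  1
1  1  1  0  1  |  1  1
1  1  1  0  0  |  1  1
1  1  0  1  1  |  0  0
1  1  0  1  0  |  1  1
1  1  0  0  1  |  0  0
1  1  0  0  0  |  0  0
1  0  1  1  1  |  0  1
1  0  1  1  0  |  0  1
1  0  1  0  1  |  0  1
1  0  1  0  0  |  0  1
1  0  0  1  1  |  0  0
1  0  0  1  0  |  1  1
1  0  0  0  1  |  0  0
1  0  0  0  0  |  0  0
0  1  1  1  1  |  0  1
0  1  1  1  0  |  0  1
0  1  1  0  1  |  1  1
0  1  1  0  0  |  1  1
0  1  0  1  1  |  0  0
0  1  0  1  0  |  0  0
0  1  0  0  1  |  0  0
0  1  0  0  0  |  0  0
0  0  1  1  1  |  1  1
0  0  1  1  0  |  1  1
0  0  1  0  1  |  0  1
0  0  1  0  0  |  0  1
0  0  0  1  1  |  1  1
0  0  0  1  0  |  1  1
0  0  0  0  1  |  0  0
0  0  0  0  0  |  0  0
In every row where φ is true, ψ is also true, so φ ⊨ ψ.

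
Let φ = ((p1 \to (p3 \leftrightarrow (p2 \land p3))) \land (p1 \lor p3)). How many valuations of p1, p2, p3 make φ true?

p1  p2  p3  |  φ
F   F   F   |  F
F   F   T   |  T
F   T   F   |  F
F   T   T   |  T
T   F   F   |  T
T   F   T   |  F
T   T   F   |  T
T   T   T   |  T
The formula is true on 5 of the 8 rows.

5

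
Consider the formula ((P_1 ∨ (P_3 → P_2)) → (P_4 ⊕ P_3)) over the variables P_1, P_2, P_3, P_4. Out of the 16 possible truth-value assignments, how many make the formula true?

9

P_1 | P_2 | P_3 | P_4 || (P_3 → P_2) | (P_1 ∨ (P_3 → P_2)) | (P_4 ⊕ P_3) | φ
 F  |  F  |  F  |  F  ||      T      |          T          |      F      | F
 F  |  F  |  F  |  T  ||      T      |          T          |      T      | T
 F  |  F  |  T  |  F  ||      F      |          F          |      T      | T
 F  |  F  |  T  |  T  ||      F      |          F          |      F      | T
 F  |  T  |  F  |  F  ||      T      |          T          |      F      | F
 F  |  T  |  F  |  T  ||      T      |          T          |      T      | T
 F  |  T  |  T  |  F  ||      T      |          T          |      T      | T
 F  |  T  |  T  |  T  ||      T      |          T          |      F      | F
 T  |  F  |  F  |  F  ||      T      |          T          |      F      | F
 T  |  F  |  F  |  T  ||      T      |          T          |      T      | T
 T  |  F  |  T  |  F  ||      F      |          T          |      T      | T
 T  |  F  |  T  |  T  ||      F      |          T          |      F      | F
 T  |  T  |  F  |  F  ||      T      |          T          |      F      | F
 T  |  T  |  F  |  T  ||      T      |          T          |      T      | T
 T  |  T  |  T  |  F  ||      T      |          T          |      T      | T
 T  |  T  |  T  |  T  ||      T      |          T          |      F      | F
The formula is true on 9 of the 16 rows.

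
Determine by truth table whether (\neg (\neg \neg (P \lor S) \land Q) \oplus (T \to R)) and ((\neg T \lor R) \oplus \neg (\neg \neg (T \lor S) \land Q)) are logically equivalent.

P | Q | R | S | T | φ | ψ
- | - | - | - | - | - | -
F | F | F | F | F | F | F
F | F | F | F | T | T | T
F | F | F | T | F | F | F
F | F | F | T | T | T | T
F | F | T | F | F | F | F
F | F | T | F | T | F | F
F | F | T | T | F | F | F
F | F | T | T | T | F | F
F | T | F | F | F | F | F
F | T | F | F | T | T | F
F | T | F | T | F | T | T
F | T | F | T | T | F | F
F | T | T | F | F | F | F
F | T | T | F | T | F | T
F | T | T | T | F | T | T
F | T | T | T | T | T | T
T | F | F | F | F | F | F
T | F | F | F | T | T | T
T | F | F | T | F | F | F
T | F | F | T | T | T | T
T | F | T | F | F | F | F
T | F | T | F | T | F | F
T | F | T | T | F | F | F
T | F | T | T | T | F | F
T | T | F | F | F | T | F
T | T | F | F | T | F | F
T | T | F | T | F | T | T
T | T | F | T | T | F | F
T | T | T | F | F | T | F
T | T | T | F | T | T | T
T | T | T | T | F | T | T
T | T | T | T | T | T | T
The columns differ at P=F, Q=T, R=F, S=F, T=T (φ=T, ψ=F), so they are not equivalent.

not equivalent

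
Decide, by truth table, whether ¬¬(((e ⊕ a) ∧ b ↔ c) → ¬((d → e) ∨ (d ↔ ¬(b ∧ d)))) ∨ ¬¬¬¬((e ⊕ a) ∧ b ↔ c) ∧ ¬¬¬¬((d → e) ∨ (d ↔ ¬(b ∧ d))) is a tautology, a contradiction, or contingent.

a | b | c | d | e | φ
- | - | - | - | - | -
T | T | T | T | T | T
T | T | T | T | F | T
T | T | T | F | T | T
T | T | T | F | F | T
T | T | F | T | T | T
T | T | F | T | F | T
T | T | F | F | T | T
T | T | F | F | F | T
T | F | T | T | T | T
T | F | T | T | F | T
T | F | T | F | T | T
T | F | T | F | F | T
T | F | F | T | T | T
T | F | F | T | F | T
T | F | F | F | T | T
T | F | F | F | F | T
F | T | T | T | T | T
F | T | T | T | F | T
F | T | T | F | T | T
F | T | T | F | F | T
F | T | F | T | T | T
F | T | F | T | F | T
F | T | F | F | T | T
F | T | F | F | F | T
F | F | T | T | T | T
F | F | T | T | F | T
F | F | T | F | T | T
F | F | T | F | F | T
F | F | F | T | T | T
F | F | F | T | F | T
F | F | F | F | T | T
F | F | F | F | F | T
Every row is T, so the formula is a tautology.

tautology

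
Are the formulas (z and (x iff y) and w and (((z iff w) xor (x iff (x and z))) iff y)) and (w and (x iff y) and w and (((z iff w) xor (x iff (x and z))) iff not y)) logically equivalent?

not equivalent

x | y | z | w | φ | ψ
- | - | - | - | - | -
0 | 0 | 0 | 0 | 0 | 0
0 | 0 | 0 | 1 | 0 | 1
0 | 0 | 1 | 0 | 0 | 0
0 | 0 | 1 | 1 | 1 | 0
0 | 1 | 0 | 0 | 0 | 0
0 | 1 | 0 | 1 | 0 | 0
0 | 1 | 1 | 0 | 0 | 0
0 | 1 | 1 | 1 | 0 | 0
1 | 0 | 0 | 0 | 0 | 0
1 | 0 | 0 | 1 | 0 | 0
1 | 0 | 1 | 0 | 0 | 0
1 | 0 | 1 | 1 | 0 | 0
1 | 1 | 0 | 0 | 0 | 0
1 | 1 | 0 | 1 | 0 | 1
1 | 1 | 1 | 0 | 0 | 0
1 | 1 | 1 | 1 | 0 | 1
The columns differ at x=0, y=0, z=0, w=1 (φ=0, ψ=1), so they are not equivalent.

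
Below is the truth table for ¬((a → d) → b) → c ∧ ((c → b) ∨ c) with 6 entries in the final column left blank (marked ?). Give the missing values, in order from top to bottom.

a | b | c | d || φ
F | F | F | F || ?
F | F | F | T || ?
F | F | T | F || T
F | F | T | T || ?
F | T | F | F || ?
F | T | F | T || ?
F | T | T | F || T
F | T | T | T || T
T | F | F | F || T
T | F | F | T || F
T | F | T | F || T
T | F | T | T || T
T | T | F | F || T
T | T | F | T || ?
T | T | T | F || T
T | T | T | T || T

Row a=F, b=F, c=F, d=F: ¬((a → d) → b) = T, (c ∧ ((c → b) ∨ c)) = F, so the formula = F.
Row a=F, b=F, c=F, d=T: ¬((a → d) → b) = T, (c ∧ ((c → b) ∨ c)) = F, so the formula = F.
Row a=F, b=F, c=T, d=T: ¬((a → d) → b) = T, (c ∧ ((c → b) ∨ c)) = T, so the formula = T.
Row a=F, b=T, c=F, d=F: ¬((a → d) → b) = F, (c ∧ ((c → b) ∨ c)) = F, so the formula = T.
Row a=F, b=T, c=F, d=T: ¬((a → d) → b) = F, (c ∧ ((c → b) ∨ c)) = F, so the formula = T.
Row a=T, b=T, c=F, d=T: ¬((a → d) → b) = F, (c ∧ ((c → b) ∨ c)) = F, so the formula = T.

F, F, T, T, T, T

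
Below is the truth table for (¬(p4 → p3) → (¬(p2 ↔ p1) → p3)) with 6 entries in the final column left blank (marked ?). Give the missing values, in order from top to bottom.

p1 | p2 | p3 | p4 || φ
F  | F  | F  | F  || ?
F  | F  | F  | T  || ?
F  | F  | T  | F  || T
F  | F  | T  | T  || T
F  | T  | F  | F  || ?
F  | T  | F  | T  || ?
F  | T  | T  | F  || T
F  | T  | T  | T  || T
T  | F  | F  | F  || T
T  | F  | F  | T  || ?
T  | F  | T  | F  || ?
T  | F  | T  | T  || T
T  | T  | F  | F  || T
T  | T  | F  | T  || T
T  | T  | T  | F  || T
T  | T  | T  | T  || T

T, T, T, F, F, T

Row p1=F, p2=F, p3=F, p4=F: ¬(p4 → p3) = F, (¬(p2 ↔ p1) → p3) = T, so the formula = T.
Row p1=F, p2=F, p3=F, p4=T: ¬(p4 → p3) = T, (¬(p2 ↔ p1) → p3) = T, so the formula = T.
Row p1=F, p2=T, p3=F, p4=F: ¬(p4 → p3) = F, (¬(p2 ↔ p1) → p3) = F, so the formula = T.
Row p1=F, p2=T, p3=F, p4=T: ¬(p4 → p3) = T, (¬(p2 ↔ p1) → p3) = F, so the formula = F.
Row p1=T, p2=F, p3=F, p4=T: ¬(p4 → p3) = T, (¬(p2 ↔ p1) → p3) = F, so the formula = F.
Row p1=T, p2=F, p3=T, p4=F: ¬(p4 → p3) = F, (¬(p2 ↔ p1) → p3) = T, so the formula = T.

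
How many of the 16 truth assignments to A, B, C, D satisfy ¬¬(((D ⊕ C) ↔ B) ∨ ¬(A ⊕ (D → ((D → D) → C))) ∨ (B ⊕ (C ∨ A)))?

15

A | B | C | D | (D ⊕ C) | ((D ⊕ C) ↔ B) | (D → D) | ((D → D) → C) | (D → ((D → D) → C)) | (A ⊕ (D → ((D → D) → C))) | ¬(A ⊕ (D → ((D → D) → C))) | (C ∨ A) | (B ⊕ (C ∨ A)) | φ
- | - | - | - | ------- | ------------- | ------- | ------------- | ------------------- | ------------------------- | -------------------------- | ------- | ------------- | -
F | F | F | F |    F    |       T       |    T    |       F       |          T          |             T             |             F              |    F    |       F       | T
F | F | F | T |    T    |       F       |    T    |       F       |          F          |             F             |             T              |    F    |       F       | T
F | F | T | F |    T    |       F       |    T    |       T       |          T          |             T             |             F              |    T    |       T       | T
F | F | T | T |    F    |       T       |    T    |       T       |          T          |             T             |             F              |    T    |       T       | T
F | T | F | F |    F    |       F       |    T    |       F       |          T          |             T             |             F              |    F    |       T       | T
F | T | F | T |    T    |       T       |    T    |       F       |          F          |             F             |             T              |    F    |       T       | T
F | T | T | F |    T    |       T       |    T    |       T       |          T          |             T             |             F              |    T    |       F       | T
F | T | T | T |    F    |       F       |    T    |       T       |          T          |             T             |             F              |    T    |       F       | F
T | F | F | F |    F    |       T       |    T    |       F       |          T          |             F             |             T              |    T    |       T       | T
T | F | F | T |    T    |       F       |    T    |       F       |          F          |             T             |             F              |    T    |       T       | T
T | F | T | F |    T    |       F       |    T    |       T       |          T          |             F             |             T              |    T    |       T       | T
T | F | T | T |    F    |       T       |    T    |       T       |          T          |             F             |             T              |    T    |       T       | T
T | T | F | F |    F    |       F       |    T    |       F       |          T          |             F             |             T              |    T    |       F       | T
T | T | F | T |    T    |       T       |    T    |       F       |          F          |             T             |             F              |    T    |       F       | T
T | T | T | F |    T    |       T       |    T    |       T       |          T          |             F             |             T              |    T    |       F       | T
T | T | T | T |    F    |       F       |    T    |       T       |          T          |             F             |             T              |    T    |       F       | T
The formula is true on 15 of the 16 rows.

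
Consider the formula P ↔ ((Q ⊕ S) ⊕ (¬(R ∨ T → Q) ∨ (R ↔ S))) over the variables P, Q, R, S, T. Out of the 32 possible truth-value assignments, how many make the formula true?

16

P | Q | R | S | T | φ
- | - | - | - | - | -
1 | 1 | 1 | 1 | 1 | 1
1 | 1 | 1 | 1 | 0 | 1
1 | 1 | 1 | 0 | 1 | 1
1 | 1 | 1 | 0 | 0 | 1
1 | 1 | 0 | 1 | 1 | 0
1 | 1 | 0 | 1 | 0 | 0
1 | 1 | 0 | 0 | 1 | 0
1 | 1 | 0 | 0 | 0 | 0
1 | 0 | 1 | 1 | 1 | 0
1 | 0 | 1 | 1 | 0 | 0
1 | 0 | 1 | 0 | 1 | 1
1 | 0 | 1 | 0 | 0 | 1
1 | 0 | 0 | 1 | 1 | 0
1 | 0 | 0 | 1 | 0 | 1
1 | 0 | 0 | 0 | 1 | 1
1 | 0 | 0 | 0 | 0 | 1
0 | 1 | 1 | 1 | 1 | 0
0 | 1 | 1 | 1 | 0 | 0
0 | 1 | 1 | 0 | 1 | 0
0 | 1 | 1 | 0 | 0 | 0
0 | 1 | 0 | 1 | 1 | 1
0 | 1 | 0 | 1 | 0 | 1
0 | 1 | 0 | 0 | 1 | 1
0 | 1 | 0 | 0 | 0 | 1
0 | 0 | 1 | 1 | 1 | 1
0 | 0 | 1 | 1 | 0 | 1
0 | 0 | 1 | 0 | 1 | 0
0 | 0 | 1 | 0 | 0 | 0
0 | 0 | 0 | 1 | 1 | 1
0 | 0 | 0 | 1 | 0 | 0
0 | 0 | 0 | 0 | 1 | 0
0 | 0 | 0 | 0 | 0 | 0
The formula is true on 16 of the 32 rows.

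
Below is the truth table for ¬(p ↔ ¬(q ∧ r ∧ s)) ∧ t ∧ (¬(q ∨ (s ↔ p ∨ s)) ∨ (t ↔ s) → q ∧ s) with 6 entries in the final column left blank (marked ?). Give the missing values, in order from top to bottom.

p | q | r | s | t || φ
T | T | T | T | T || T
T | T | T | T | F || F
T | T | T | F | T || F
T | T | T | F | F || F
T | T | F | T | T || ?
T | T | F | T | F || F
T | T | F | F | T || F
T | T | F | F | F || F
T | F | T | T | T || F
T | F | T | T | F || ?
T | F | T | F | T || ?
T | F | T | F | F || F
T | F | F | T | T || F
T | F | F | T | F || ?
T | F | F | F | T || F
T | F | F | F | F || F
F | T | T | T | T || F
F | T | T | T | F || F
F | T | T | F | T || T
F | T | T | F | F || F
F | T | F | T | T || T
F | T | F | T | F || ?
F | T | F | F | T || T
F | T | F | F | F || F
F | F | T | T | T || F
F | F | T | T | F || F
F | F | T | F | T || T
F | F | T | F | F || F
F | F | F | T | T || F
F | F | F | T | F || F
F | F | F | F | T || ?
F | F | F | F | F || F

Row p=T, q=T, r=F, s=T, t=T: ¬(p ↔ ¬(q ∧ r ∧ s)) = F, (¬(q ∨ (s ↔ p ∨ s)) ∨ (t ↔ s) → q ∧ s) = T, so the formula = F.
Row p=T, q=F, r=T, s=T, t=F: ¬(p ↔ ¬(q ∧ r ∧ s)) = F, (¬(q ∨ (s ↔ p ∨ s)) ∨ (t ↔ s) → q ∧ s) = T, so the formula = F.
Row p=T, q=F, r=T, s=F, t=T: ¬(p ↔ ¬(q ∧ r ∧ s)) = F, (¬(q ∨ (s ↔ p ∨ s)) ∨ (t ↔ s) → q ∧ s) = F, so the formula = F.
Row p=T, q=F, r=F, s=T, t=F: ¬(p ↔ ¬(q ∧ r ∧ s)) = F, (¬(q ∨ (s ↔ p ∨ s)) ∨ (t ↔ s) → q ∧ s) = T, so the formula = F.
Row p=F, q=T, r=F, s=T, t=F: ¬(p ↔ ¬(q ∧ r ∧ s)) = T, (¬(q ∨ (s ↔ p ∨ s)) ∨ (t ↔ s) → q ∧ s) = T, so the formula = F.
Row p=F, q=F, r=F, s=F, t=T: ¬(p ↔ ¬(q ∧ r ∧ s)) = T, (¬(q ∨ (s ↔ p ∨ s)) ∨ (t ↔ s) → q ∧ s) = T, so the formula = T.

F, F, F, F, F, T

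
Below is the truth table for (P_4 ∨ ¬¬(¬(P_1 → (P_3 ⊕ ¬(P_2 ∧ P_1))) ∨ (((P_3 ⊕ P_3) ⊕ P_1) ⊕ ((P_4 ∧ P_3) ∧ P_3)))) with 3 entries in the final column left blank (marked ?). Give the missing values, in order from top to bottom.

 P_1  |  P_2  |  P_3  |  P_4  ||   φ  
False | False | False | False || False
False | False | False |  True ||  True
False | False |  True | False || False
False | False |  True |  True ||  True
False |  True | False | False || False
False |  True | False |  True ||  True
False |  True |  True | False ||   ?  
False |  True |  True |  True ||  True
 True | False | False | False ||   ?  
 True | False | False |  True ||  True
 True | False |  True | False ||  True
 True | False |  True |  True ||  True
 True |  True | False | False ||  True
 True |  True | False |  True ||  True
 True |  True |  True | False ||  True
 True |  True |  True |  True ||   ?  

False, True, True

Row P_1=False, P_2=True, P_3=True, P_4=False: ¬¬(¬(P_1 → (P_3 ⊕ ¬(P_2 ∧ P_1))) ∨ (((P_3 ⊕ P_3) ⊕ P_1) ⊕ ((P_4 ∧ P_3) ∧ P_3))) = False, so the formula = False.
Row P_1=True, P_2=False, P_3=False, P_4=False: ¬¬(¬(P_1 → (P_3 ⊕ ¬(P_2 ∧ P_1))) ∨ (((P_3 ⊕ P_3) ⊕ P_1) ⊕ ((P_4 ∧ P_3) ∧ P_3))) = True, so the formula = True.
Row P_1=True, P_2=True, P_3=True, P_4=True: ¬¬(¬(P_1 → (P_3 ⊕ ¬(P_2 ∧ P_1))) ∨ (((P_3 ⊕ P_3) ⊕ P_1) ⊕ ((P_4 ∧ P_3) ∧ P_3))) = False, so the formula = True.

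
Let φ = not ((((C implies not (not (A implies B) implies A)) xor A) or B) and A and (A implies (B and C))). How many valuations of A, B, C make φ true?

7

A | B | C || φ
F | F | F || T
F | F | T || T
F | T | F || T
F | T | T || T
T | F | F || T
T | F | T || T
T | T | F || T
T | T | T || F
The formula is true on 7 of the 8 rows.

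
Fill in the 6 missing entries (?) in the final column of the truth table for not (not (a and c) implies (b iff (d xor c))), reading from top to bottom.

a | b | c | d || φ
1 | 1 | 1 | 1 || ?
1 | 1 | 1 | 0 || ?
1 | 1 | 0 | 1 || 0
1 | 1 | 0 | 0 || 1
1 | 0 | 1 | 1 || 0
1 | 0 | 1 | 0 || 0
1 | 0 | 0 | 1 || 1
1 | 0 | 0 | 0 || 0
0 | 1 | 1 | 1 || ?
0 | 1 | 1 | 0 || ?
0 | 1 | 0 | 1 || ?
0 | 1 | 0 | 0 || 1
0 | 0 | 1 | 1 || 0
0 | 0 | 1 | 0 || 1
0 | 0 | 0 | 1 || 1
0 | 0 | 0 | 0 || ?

Row a=1, b=1, c=1, d=1: not (a and c) = 0, (b iff (d xor c)) = 0, (not (a and c) implies (b iff (d xor c))) = 1, so the formula = 0.
Row a=1, b=1, c=1, d=0: not (a and c) = 0, (b iff (d xor c)) = 1, (not (a and c) implies (b iff (d xor c))) = 1, so the formula = 0.
Row a=0, b=1, c=1, d=1: not (a and c) = 1, (b iff (d xor c)) = 0, (not (a and c) implies (b iff (d xor c))) = 0, so the formula = 1.
Row a=0, b=1, c=1, d=0: not (a and c) = 1, (b iff (d xor c)) = 1, (not (a and c) implies (b iff (d xor c))) = 1, so the formula = 0.
Row a=0, b=1, c=0, d=1: not (a and c) = 1, (b iff (d xor c)) = 1, (not (a and c) implies (b iff (d xor c))) = 1, so the formula = 0.
Row a=0, b=0, c=0, d=0: not (a and c) = 1, (b iff (d xor c)) = 1, (not (a and c) implies (b iff (d xor c))) = 1, so the formula = 0.

0, 0, 1, 0, 0, 0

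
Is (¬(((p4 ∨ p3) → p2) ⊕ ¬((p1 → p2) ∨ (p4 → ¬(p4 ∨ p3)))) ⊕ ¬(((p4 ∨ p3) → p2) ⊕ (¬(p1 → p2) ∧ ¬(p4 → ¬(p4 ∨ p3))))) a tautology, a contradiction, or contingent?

contradiction

  p1     p2     p3     p4   |  (p4 ∨ p3)  ((p4 ∨ p3) → p2)  (p1 → p2)  ¬(p4 ∨ p3)  (p4 → ¬(p4 ∨ p3))  ¬(p1 → p2)  ¬(p4 → ¬(p4 ∨ p3))    φ  
 True   True   True   True  |     True          True           True      False           False          False            True         False
 True   True   True  False  |     True          True           True      False            True          False           False         False
 True   True  False   True  |     True          True           True      False           False          False            True         False
 True   True  False  False  |    False          True           True       True            True          False           False         False
 True  False   True   True  |     True         False          False      False           False           True            True         False
 True  False   True  False  |     True         False          False      False            True           True           False         False
 True  False  False   True  |     True         False          False      False           False           True            True         False
 True  False  False  False  |    False          True          False       True            True           True           False         False
False   True   True   True  |     True          True           True      False           False          False            True         False
False   True   True  False  |     True          True           True      False            True          False           False         False
False   True  False   True  |     True          True           True      False           False          False            True         False
False   True  False  False  |    False          True           True       True            True          False           False         False
False  False   True   True  |     True         False           True      False           False          False            True         False
False  False   True  False  |     True         False           True      False            True          False           False         False
False  False  False   True  |     True         False           True      False           False          False            True         False
False  False  False  False  |    False          True           True       True            True          False           False         False
Every row is False, so the formula is a contradiction.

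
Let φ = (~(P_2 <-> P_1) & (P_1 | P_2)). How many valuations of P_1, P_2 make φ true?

P_1  P_2     (P_2 <-> P_1)  ~(P_2 <-> P_1)  (P_1 | P_2)  (~(P_2 <-> P_1) & (P_1 | P_2))
 T    T            T              F              T                     F               
 T    F            F              T              T                     T               
 F    T            F              T              T                     T               
 F    F            T              F              F                     F               
The formula is true on 2 of the 4 rows.

2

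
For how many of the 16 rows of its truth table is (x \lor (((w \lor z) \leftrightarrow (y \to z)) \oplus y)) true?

12

x | y | z | w | φ
- | - | - | - | -
F | F | F | F | F
F | F | F | T | T
F | F | T | F | T
F | F | T | T | T
F | T | F | F | F
F | T | F | T | T
F | T | T | F | F
F | T | T | T | F
T | F | F | F | T
T | F | F | T | T
T | F | T | F | T
T | F | T | T | T
T | T | F | F | T
T | T | F | T | T
T | T | T | F | T
T | T | T | T | T
The formula is true on 12 of the 16 rows.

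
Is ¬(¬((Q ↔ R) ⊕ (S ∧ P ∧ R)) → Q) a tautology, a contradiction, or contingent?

P | Q | R | S | φ
- | - | - | - | -
F | F | F | F | F
F | F | F | T | F
F | F | T | F | T
F | F | T | T | T
F | T | F | F | F
F | T | F | T | F
F | T | T | F | F
F | T | T | T | F
T | F | F | F | F
T | F | F | T | F
T | F | T | F | T
T | F | T | T | F
T | T | F | F | F
T | T | F | T | F
T | T | T | F | F
T | T | T | T | F
3 of 16 rows are T, so the formula is contingent.

contingent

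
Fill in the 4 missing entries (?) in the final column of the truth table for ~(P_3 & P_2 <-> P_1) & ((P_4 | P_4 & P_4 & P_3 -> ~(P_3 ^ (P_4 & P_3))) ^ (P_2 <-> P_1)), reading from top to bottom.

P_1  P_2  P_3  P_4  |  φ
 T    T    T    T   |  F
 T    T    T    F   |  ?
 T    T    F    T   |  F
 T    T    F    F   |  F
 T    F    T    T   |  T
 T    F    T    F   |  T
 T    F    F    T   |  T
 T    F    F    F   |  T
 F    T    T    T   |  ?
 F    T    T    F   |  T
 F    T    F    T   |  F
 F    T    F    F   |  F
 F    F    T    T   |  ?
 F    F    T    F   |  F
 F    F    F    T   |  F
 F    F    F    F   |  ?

Row P_1=T, P_2=T, P_3=T, P_4=F: ~(P_3 & P_2 <-> P_1) = F, ((P_4 | P_4 & P_4 & P_3 -> ~(P_3 ^ (P_4 & P_3))) ^ (P_2 <-> P_1)) = F, so the formula = F.
Row P_1=F, P_2=T, P_3=T, P_4=T: ~(P_3 & P_2 <-> P_1) = T, ((P_4 | P_4 & P_4 & P_3 -> ~(P_3 ^ (P_4 & P_3))) ^ (P_2 <-> P_1)) = T, so the formula = T.
Row P_1=F, P_2=F, P_3=T, P_4=T: ~(P_3 & P_2 <-> P_1) = F, ((P_4 | P_4 & P_4 & P_3 -> ~(P_3 ^ (P_4 & P_3))) ^ (P_2 <-> P_1)) = F, so the formula = F.
Row P_1=F, P_2=F, P_3=F, P_4=F: ~(P_3 & P_2 <-> P_1) = F, ((P_4 | P_4 & P_4 & P_3 -> ~(P_3 ^ (P_4 & P_3))) ^ (P_2 <-> P_1)) = F, so the formula = F.

F, T, F, F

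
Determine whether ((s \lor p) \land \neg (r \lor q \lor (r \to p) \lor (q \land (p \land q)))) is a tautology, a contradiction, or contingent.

  p   |   q   |   r   |   s   |   φ  
----- | ----- | ----- | ----- | -----
False | False | False | False | False
False | False | False |  True | False
False | False |  True | False | False
False | False |  True |  True | False
False |  True | False | False | False
False |  True | False |  True | False
False |  True |  True | False | False
False |  True |  True |  True | False
 True | False | False | False | False
 True | False | False |  True | False
 True | False |  True | False | False
 True | False |  True |  True | False
 True |  True | False | False | False
 True |  True | False |  True | False
 True |  True |  True | False | False
 True |  True |  True |  True | False
Every row is False, so the formula is a contradiction.

contradiction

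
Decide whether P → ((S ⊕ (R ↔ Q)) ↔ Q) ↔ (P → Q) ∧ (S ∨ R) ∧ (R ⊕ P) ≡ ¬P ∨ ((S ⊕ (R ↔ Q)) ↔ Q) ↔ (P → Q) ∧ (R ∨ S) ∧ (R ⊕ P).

equivalent

P | Q | R | S | φ | ψ
- | - | - | - | - | -
0 | 0 | 0 | 0 | 0 | 0
0 | 0 | 0 | 1 | 0 | 0
0 | 0 | 1 | 0 | 1 | 1
0 | 0 | 1 | 1 | 1 | 1
0 | 1 | 0 | 0 | 0 | 0
0 | 1 | 0 | 1 | 0 | 0
0 | 1 | 1 | 0 | 1 | 1
0 | 1 | 1 | 1 | 1 | 1
1 | 0 | 0 | 0 | 1 | 1
1 | 0 | 0 | 1 | 0 | 0
1 | 0 | 1 | 0 | 0 | 0
1 | 0 | 1 | 1 | 1 | 1
1 | 1 | 0 | 0 | 1 | 1
1 | 1 | 0 | 1 | 1 | 1
1 | 1 | 1 | 0 | 0 | 0
1 | 1 | 1 | 1 | 1 | 1
The columns for φ and ψ agree on every row, so they are logically equivalent.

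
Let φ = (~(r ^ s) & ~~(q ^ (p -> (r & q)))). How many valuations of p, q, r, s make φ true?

p | q | r | s | φ
- | - | - | - | -
0 | 0 | 0 | 0 | 1
0 | 0 | 0 | 1 | 0
0 | 0 | 1 | 0 | 0
0 | 0 | 1 | 1 | 1
0 | 1 | 0 | 0 | 0
0 | 1 | 0 | 1 | 0
0 | 1 | 1 | 0 | 0
0 | 1 | 1 | 1 | 0
1 | 0 | 0 | 0 | 0
1 | 0 | 0 | 1 | 0
1 | 0 | 1 | 0 | 0
1 | 0 | 1 | 1 | 0
1 | 1 | 0 | 0 | 1
1 | 1 | 0 | 1 | 0
1 | 1 | 1 | 0 | 0
1 | 1 | 1 | 1 | 0
The formula is true on 3 of the 16 rows.

3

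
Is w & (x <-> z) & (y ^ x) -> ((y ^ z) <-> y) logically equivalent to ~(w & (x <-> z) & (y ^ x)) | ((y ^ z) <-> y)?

x  y  z  w  |  φ  ψ
T  T  T  T  |  T  T
T  T  T  F  |  T  T
T  T  F  T  |  T  T
T  T  F  F  |  T  T
T  F  T  T  |  F  F
T  F  T  F  |  T  T
T  F  F  T  |  T  T
T  F  F  F  |  T  T
F  T  T  T  |  T  T
F  T  T  F  |  T  T
F  T  F  T  |  T  T
F  T  F  F  |  T  T
F  F  T  T  |  T  T
F  F  T  F  |  T  T
F  F  F  T  |  T  T
F  F  F  F  |  T  T
The columns for φ and ψ agree on every row, so they are logically equivalent.

equivalent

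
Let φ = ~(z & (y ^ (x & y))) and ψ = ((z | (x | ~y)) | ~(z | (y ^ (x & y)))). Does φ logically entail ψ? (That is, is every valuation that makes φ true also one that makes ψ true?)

  x      y      z    |    φ      ψ  
 True   True   True  |   True   True
 True   True  False  |   True   True
 True  False   True  |   True   True
 True  False  False  |   True   True
False   True   True  |  False   True
False   True  False  |   True  False
False  False   True  |   True   True
False  False  False  |   True   True
At x=False, y=True, z=False we have φ true but ψ false, so φ does not entail ψ.

no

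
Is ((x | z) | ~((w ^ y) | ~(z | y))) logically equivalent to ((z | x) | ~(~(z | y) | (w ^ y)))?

equivalent

x | y | z | w | φ | ψ
- | - | - | - | - | -
T | T | T | T | T | T
T | T | T | F | T | T
T | T | F | T | T | T
T | T | F | F | T | T
T | F | T | T | T | T
T | F | T | F | T | T
T | F | F | T | T | T
T | F | F | F | T | T
F | T | T | T | T | T
F | T | T | F | T | T
F | T | F | T | T | T
F | T | F | F | F | F
F | F | T | T | T | T
F | F | T | F | T | T
F | F | F | T | F | F
F | F | F | F | F | F
The columns for φ and ψ agree on every row, so they are logically equivalent.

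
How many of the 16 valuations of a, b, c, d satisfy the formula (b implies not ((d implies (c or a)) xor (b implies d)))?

a | b | c | d || (c or a) | (d implies (c or a)) | (b implies d) | φ
T | T | T | T ||    T     |          T           |       T       | T
T | T | T | F ||    T     |          T           |       F       | F
T | T | F | T ||    T     |          T           |       T       | T
T | T | F | F ||    T     |          T           |       F       | F
T | F | T | T ||    T     |          T           |       T       | T
T | F | T | F ||    T     |          T           |       T       | T
T | F | F | T ||    T     |          T           |       T       | T
T | F | F | F ||    T     |          T           |       T       | T
F | T | T | T ||    T     |          T           |       T       | T
F | T | T | F ||    T     |          T           |       F       | F
F | T | F | T ||    F     |          F           |       T       | F
F | T | F | F ||    F     |          T           |       F       | F
F | F | T | T ||    T     |          T           |       T       | T
F | F | T | F ||    T     |          T           |       T       | T
F | F | F | T ||    F     |          F           |       T       | T
F | F | F | F ||    F     |          T           |       T       | T
The formula is true on 11 of the 16 rows.

11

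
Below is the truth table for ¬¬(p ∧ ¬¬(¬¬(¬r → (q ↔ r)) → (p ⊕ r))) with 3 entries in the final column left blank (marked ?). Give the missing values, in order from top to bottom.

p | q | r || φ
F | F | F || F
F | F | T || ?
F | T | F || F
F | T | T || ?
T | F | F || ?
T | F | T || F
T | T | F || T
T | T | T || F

F, F, T

Row p=F, q=F, r=T: (p ∧ ¬¬(¬¬(¬r → (q ↔ r)) → (p ⊕ r))) = F, ¬(p ∧ ¬¬(¬¬(¬r → (q ↔ r)) → (p ⊕ r))) = T, so the formula = F.
Row p=F, q=T, r=T: (p ∧ ¬¬(¬¬(¬r → (q ↔ r)) → (p ⊕ r))) = F, ¬(p ∧ ¬¬(¬¬(¬r → (q ↔ r)) → (p ⊕ r))) = T, so the formula = F.
Row p=T, q=F, r=F: (p ∧ ¬¬(¬¬(¬r → (q ↔ r)) → (p ⊕ r))) = T, ¬(p ∧ ¬¬(¬¬(¬r → (q ↔ r)) → (p ⊕ r))) = F, so the formula = T.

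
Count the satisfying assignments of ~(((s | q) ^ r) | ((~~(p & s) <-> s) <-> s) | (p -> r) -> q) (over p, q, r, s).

p | q | r | s | φ
- | - | - | - | -
F | F | F | F | T
F | F | F | T | T
F | F | T | F | T
F | F | T | T | T
F | T | F | F | F
F | T | F | T | F
F | T | T | F | F
F | T | T | T | F
T | F | F | F | F
T | F | F | T | T
T | F | T | F | T
T | F | T | T | T
T | T | F | F | F
T | T | F | T | F
T | T | T | F | F
T | T | T | T | F
The formula is true on 7 of the 16 rows.

7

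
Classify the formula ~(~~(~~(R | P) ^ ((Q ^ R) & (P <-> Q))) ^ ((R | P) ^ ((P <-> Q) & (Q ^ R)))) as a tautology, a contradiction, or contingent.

tautology

P | Q | R | φ
- | - | - | -
1 | 1 | 1 | 1
1 | 1 | 0 | 1
1 | 0 | 1 | 1
1 | 0 | 0 | 1
0 | 1 | 1 | 1
0 | 1 | 0 | 1
0 | 0 | 1 | 1
0 | 0 | 0 | 1
Every row is 1, so the formula is a tautology.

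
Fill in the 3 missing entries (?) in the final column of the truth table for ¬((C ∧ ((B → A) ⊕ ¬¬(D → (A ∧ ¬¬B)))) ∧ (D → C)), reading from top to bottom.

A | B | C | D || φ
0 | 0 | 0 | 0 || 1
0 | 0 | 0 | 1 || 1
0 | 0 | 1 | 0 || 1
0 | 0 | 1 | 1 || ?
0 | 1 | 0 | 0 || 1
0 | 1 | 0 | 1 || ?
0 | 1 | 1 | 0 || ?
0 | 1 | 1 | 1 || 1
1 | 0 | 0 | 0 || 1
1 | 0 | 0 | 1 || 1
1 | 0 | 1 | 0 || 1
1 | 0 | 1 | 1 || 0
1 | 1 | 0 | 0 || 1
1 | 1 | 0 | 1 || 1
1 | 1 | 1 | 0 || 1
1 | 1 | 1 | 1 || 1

Row A=0, B=0, C=1, D=1: (C ∧ ((B → A) ⊕ ¬¬(D → (A ∧ ¬¬B)))) = 1, (D → C) = 1, ((C ∧ ((B → A) ⊕ ¬¬(D → (A ∧ ¬¬B)))) ∧ (D → C)) = 1, so the formula = 0.
Row A=0, B=1, C=0, D=1: (C ∧ ((B → A) ⊕ ¬¬(D → (A ∧ ¬¬B)))) = 0, (D → C) = 0, ((C ∧ ((B → A) ⊕ ¬¬(D → (A ∧ ¬¬B)))) ∧ (D → C)) = 0, so the formula = 1.
Row A=0, B=1, C=1, D=0: (C ∧ ((B → A) ⊕ ¬¬(D → (A ∧ ¬¬B)))) = 1, (D → C) = 1, ((C ∧ ((B → A) ⊕ ¬¬(D → (A ∧ ¬¬B)))) ∧ (D → C)) = 1, so the formula = 0.

0, 1, 0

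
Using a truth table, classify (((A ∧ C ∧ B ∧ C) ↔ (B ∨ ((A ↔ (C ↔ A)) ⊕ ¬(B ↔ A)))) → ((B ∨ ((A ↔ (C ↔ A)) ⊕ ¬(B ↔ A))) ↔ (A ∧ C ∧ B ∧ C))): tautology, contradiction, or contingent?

tautology

  A      B      C    |  (A ∧ C ∧ B ∧ C)  (C ↔ A)  (A ↔ (C ↔ A))  (B ↔ A)  ¬(B ↔ A)  ((A ↔ (C ↔ A)) ⊕ ¬(B ↔ A))    φ  
False  False  False  |       False         True       False        True    False              False              True
False  False   True  |       False        False        True        True    False               True              True
False   True  False  |       False         True       False       False     True               True              True
False   True   True  |       False        False        True       False     True              False              True
 True  False  False  |       False        False       False       False     True               True              True
 True  False   True  |       False         True        True       False     True              False              True
 True   True  False  |       False        False       False        True    False              False              True
 True   True   True  |        True         True        True        True    False               True              True
Every row is True, so the formula is a tautology.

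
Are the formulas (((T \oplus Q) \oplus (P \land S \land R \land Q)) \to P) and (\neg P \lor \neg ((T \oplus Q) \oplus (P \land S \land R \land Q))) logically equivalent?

P  Q  R  S  T  |  φ  ψ
1  1  1  1  1  |  1  0
1  1  1  1  0  |  1  1
1  1  1  0  1  |  1  1
1  1  1  0  0  |  1  0
1  1  0  1  1  |  1  1
1  1  0  1  0  |  1  0
1  1  0  0  1  |  1  1
1  1  0  0  0  |  1  0
1  0  1  1  1  |  1  0
1  0  1  1  0  |  1  1
1  0  1  0  1  |  1  0
1  0  1  0  0  |  1  1
1  0  0  1  1  |  1  0
1  0  0  1  0  |  1  1
1  0  0  0  1  |  1  0
1  0  0  0  0  |  1  1
0  1  1  1  1  |  1  1
0  1  1  1  0  |  0  1
0  1  1  0  1  |  1  1
0  1  1  0  0  |  0  1
0  1  0  1  1  |  1  1
0  1  0  1  0  |  0  1
0  1  0  0  1  |  1  1
0  1  0  0  0  |  0  1
0  0  1  1  1  |  0  1
0  0  1  1  0  |  1  1
0  0  1  0  1  |  0  1
0  0  1  0  0  |  1  1
0  0  0  1  1  |  0  1
0  0  0  1  0  |  1  1
0  0  0  0  1  |  0  1
0  0  0  0  0  |  1  1
The columns differ at P=1, Q=1, R=1, S=1, T=1 (φ=1, ψ=0), so they are not equivalent.

not equivalent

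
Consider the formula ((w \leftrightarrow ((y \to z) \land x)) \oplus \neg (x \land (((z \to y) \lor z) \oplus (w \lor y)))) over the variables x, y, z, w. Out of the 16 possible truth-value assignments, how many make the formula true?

6

x | y | z | w | φ
- | - | - | - | -
F | F | F | F | F
F | F | F | T | T
F | F | T | F | F
F | F | T | T | T
F | T | F | F | F
F | T | F | T | T
F | T | T | F | F
F | T | T | T | T
T | F | F | F | F
T | F | F | T | F
T | F | T | F | F
T | F | T | T | F
T | T | F | F | F
T | T | F | T | T
T | T | T | F | T
T | T | T | T | F
The formula is true on 6 of the 16 rows.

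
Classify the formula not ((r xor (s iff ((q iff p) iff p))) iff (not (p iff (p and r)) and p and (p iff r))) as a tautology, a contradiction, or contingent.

contingent

p | q | r | s | (q iff p) | ((q iff p) iff p) | (s iff ((q iff p) iff p)) | (p and r) | (p iff (p and r)) | not (p iff (p and r)) | (p iff r) | φ
- | - | - | - | --------- | ----------------- | ------------------------- | --------- | ----------------- | --------------------- | --------- | -
T | T | T | T |     T     |         T         |             T             |     T     |         T         |           F           |     T     | F
T | T | T | F |     T     |         T         |             F             |     T     |         T         |           F           |     T     | T
T | T | F | T |     T     |         T         |             T             |     F     |         F         |           T           |     F     | T
T | T | F | F |     T     |         T         |             F             |     F     |         F         |           T           |     F     | F
T | F | T | T |     F     |         F         |             F             |     T     |         T         |           F           |     T     | T
T | F | T | F |     F     |         F         |             T             |     T     |         T         |           F           |     T     | F
T | F | F | T |     F     |         F         |             F             |     F     |         F         |           T           |     F     | F
T | F | F | F |     F     |         F         |             T             |     F     |         F         |           T           |     F     | T
F | T | T | T |     F     |         T         |             T             |     F     |         T         |           F           |     F     | F
F | T | T | F |     F     |         T         |             F             |     F     |         T         |           F           |     F     | T
F | T | F | T |     F     |         T         |             T             |     F     |         T         |           F           |     T     | T
F | T | F | F |     F     |         T         |             F             |     F     |         T         |           F           |     T     | F
F | F | T | T |     T     |         F         |             F             |     F     |         T         |           F           |     F     | T
F | F | T | F |     T     |         F         |             T             |     F     |         T         |           F           |     F     | F
F | F | F | T |     T     |         F         |             F             |     F     |         T         |           F           |     T     | F
F | F | F | F |     T     |         F         |             T             |     F     |         T         |           F           |     T     | T
8 of 16 rows are T, so the formula is contingent.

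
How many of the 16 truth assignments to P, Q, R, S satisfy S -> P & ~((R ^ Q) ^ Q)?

P  Q  R  S  |  (R ^ Q)  ((R ^ Q) ^ Q)  ~((R ^ Q) ^ Q)  (P & ~((R ^ Q) ^ Q))  (S -> (P & ~((R ^ Q) ^ Q)))
1  1  1  1  |     0           1              0                  0                         0             
1  1  1  0  |     0           1              0                  0                         1             
1  1  0  1  |     1           0              1                  1                         1             
1  1  0  0  |     1           0              1                  1                         1             
1  0  1  1  |     1           1              0                  0                         0             
1  0  1  0  |     1           1              0                  0                         1             
1  0  0  1  |     0           0              1                  1                         1             
1  0  0  0  |     0           0              1                  1                         1             
0  1  1  1  |     0           1              0                  0                         0             
0  1  1  0  |     0           1              0                  0                         1             
0  1  0  1  |     1           0              1                  0                         0             
0  1  0  0  |     1           0              1                  0                         1             
0  0  1  1  |     1           1              0                  0                         0             
0  0  1  0  |     1           1              0                  0                         1             
0  0  0  1  |     0           0              1                  0                         0             
0  0  0  0  |     0           0              1                  0                         1             
The formula is true on 10 of the 16 rows.

10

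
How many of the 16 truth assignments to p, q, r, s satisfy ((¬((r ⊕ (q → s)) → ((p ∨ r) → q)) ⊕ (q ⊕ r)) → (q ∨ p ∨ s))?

15

p  q  r  s  |  φ
0  0  0  0  |  1
0  0  0  1  |  1
0  0  1  0  |  0
0  0  1  1  |  1
0  1  0  0  |  1
0  1  0  1  |  1
0  1  1  0  |  1
0  1  1  1  |  1
1  0  0  0  |  1
1  0  0  1  |  1
1  0  1  0  |  1
1  0  1  1  |  1
1  1  0  0  |  1
1  1  0  1  |  1
1  1  1  0  |  1
1  1  1  1  |  1
The formula is true on 15 of the 16 rows.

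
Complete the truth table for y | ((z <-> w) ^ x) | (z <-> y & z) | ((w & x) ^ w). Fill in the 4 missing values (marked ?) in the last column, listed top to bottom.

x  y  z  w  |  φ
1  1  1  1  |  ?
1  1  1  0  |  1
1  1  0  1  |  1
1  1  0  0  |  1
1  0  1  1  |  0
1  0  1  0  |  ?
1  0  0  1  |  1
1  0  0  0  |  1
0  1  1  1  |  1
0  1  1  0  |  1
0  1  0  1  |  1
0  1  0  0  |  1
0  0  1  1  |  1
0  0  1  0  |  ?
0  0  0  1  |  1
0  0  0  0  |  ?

Row x=1, y=1, z=1, w=1: ((z <-> w) ^ x) = 0, (z <-> y & z) = 1, ((w & x) ^ w) = 0, so the formula = 1.
Row x=1, y=0, z=1, w=0: ((z <-> w) ^ x) = 1, (z <-> y & z) = 0, ((w & x) ^ w) = 0, so the formula = 1.
Row x=0, y=0, z=1, w=0: ((z <-> w) ^ x) = 0, (z <-> y & z) = 0, ((w & x) ^ w) = 0, so the formula = 0.
Row x=0, y=0, z=0, w=0: ((z <-> w) ^ x) = 1, (z <-> y & z) = 1, ((w & x) ^ w) = 0, so the formula = 1.

1, 1, 0, 1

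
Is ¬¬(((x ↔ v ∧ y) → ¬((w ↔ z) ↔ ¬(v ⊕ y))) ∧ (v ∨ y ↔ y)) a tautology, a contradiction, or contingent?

contingent

x | y | z | w | v || φ
0 | 0 | 0 | 0 | 0 || 0
0 | 0 | 0 | 0 | 1 || 0
0 | 0 | 0 | 1 | 0 || 1
0 | 0 | 0 | 1 | 1 || 0
0 | 0 | 1 | 0 | 0 || 1
0 | 0 | 1 | 0 | 1 || 0
0 | 0 | 1 | 1 | 0 || 0
0 | 0 | 1 | 1 | 1 || 0
0 | 1 | 0 | 0 | 0 || 1
0 | 1 | 0 | 0 | 1 || 1
0 | 1 | 0 | 1 | 0 || 0
0 | 1 | 0 | 1 | 1 || 1
0 | 1 | 1 | 0 | 0 || 0
0 | 1 | 1 | 0 | 1 || 1
0 | 1 | 1 | 1 | 0 || 1
0 | 1 | 1 | 1 | 1 || 1
1 | 0 | 0 | 0 | 0 || 1
1 | 0 | 0 | 0 | 1 || 0
1 | 0 | 0 | 1 | 0 || 1
1 | 0 | 0 | 1 | 1 || 0
1 | 0 | 1 | 0 | 0 || 1
1 | 0 | 1 | 0 | 1 || 0
1 | 0 | 1 | 1 | 0 || 1
1 | 0 | 1 | 1 | 1 || 0
1 | 1 | 0 | 0 | 0 || 1
1 | 1 | 0 | 0 | 1 || 0
1 | 1 | 0 | 1 | 0 || 1
1 | 1 | 0 | 1 | 1 || 1
1 | 1 | 1 | 0 | 0 || 1
1 | 1 | 1 | 0 | 1 || 1
1 | 1 | 1 | 1 | 0 || 1
1 | 1 | 1 | 1 | 1 || 0
18 of 32 rows are 1, so the formula is contingent.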